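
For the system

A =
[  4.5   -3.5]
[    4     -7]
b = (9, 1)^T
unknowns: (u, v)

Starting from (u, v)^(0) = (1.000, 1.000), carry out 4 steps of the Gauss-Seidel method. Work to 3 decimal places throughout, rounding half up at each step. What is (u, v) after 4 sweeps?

(3.346, 1.769)

Iteration 1:
  u = (9 - (-3.5)·1.000) / (4.5) = 2.778
  v = (1 - (4)·2.778) / (-7) = 1.445
Iteration 2:
  u = (9 - (-3.5)·1.445) / (4.5) = 3.124
  v = (1 - (4)·3.124) / (-7) = 1.642
Iteration 3:
  u = (9 - (-3.5)·1.642) / (4.5) = 3.277
  v = (1 - (4)·3.277) / (-7) = 1.730
Iteration 4:
  u = (9 - (-3.5)·1.730) / (4.5) = 3.346
  v = (1 - (4)·3.346) / (-7) = 1.769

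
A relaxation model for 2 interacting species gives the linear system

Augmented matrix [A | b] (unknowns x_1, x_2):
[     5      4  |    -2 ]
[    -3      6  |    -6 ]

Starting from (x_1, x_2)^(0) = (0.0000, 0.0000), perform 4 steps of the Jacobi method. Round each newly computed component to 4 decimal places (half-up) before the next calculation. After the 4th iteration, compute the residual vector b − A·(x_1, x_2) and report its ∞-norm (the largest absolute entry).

Iteration 1:
  x_1 = (-2 - (4)·0.0000) / (5) = -0.4000
  x_2 = (-6 - (-3)·0.0000) / (6) = -1.0000
Iteration 2:
  x_1 = (-2 - (4)·-1.0000) / (5) = 0.4000
  x_2 = (-6 - (-3)·-0.4000) / (6) = -1.2000
Iteration 3:
  x_1 = (-2 - (4)·-1.2000) / (5) = 0.5600
  x_2 = (-6 - (-3)·0.4000) / (6) = -0.8000
Iteration 4:
  x_1 = (-2 - (4)·-0.8000) / (5) = 0.2400
  x_2 = (-6 - (-3)·0.5600) / (6) = -0.7200
Residual b − A·x = (-0.3200, -0.9600); ∞-norm = 0.9600

0.9600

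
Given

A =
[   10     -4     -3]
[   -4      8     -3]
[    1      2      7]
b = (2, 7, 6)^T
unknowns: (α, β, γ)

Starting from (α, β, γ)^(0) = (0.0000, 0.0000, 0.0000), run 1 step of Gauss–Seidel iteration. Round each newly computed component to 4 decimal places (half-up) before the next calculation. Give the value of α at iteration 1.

Iteration 1:
  α = (2 - (-4)·0.0000 - (-3)·0.0000) / (10) = 0.2000
  β = (7 - (-4)·0.2000 - (-3)·0.0000) / (8) = 0.9750
  γ = (6 - (1)·0.2000 - (2)·0.9750) / (7) = 0.5500

0.2000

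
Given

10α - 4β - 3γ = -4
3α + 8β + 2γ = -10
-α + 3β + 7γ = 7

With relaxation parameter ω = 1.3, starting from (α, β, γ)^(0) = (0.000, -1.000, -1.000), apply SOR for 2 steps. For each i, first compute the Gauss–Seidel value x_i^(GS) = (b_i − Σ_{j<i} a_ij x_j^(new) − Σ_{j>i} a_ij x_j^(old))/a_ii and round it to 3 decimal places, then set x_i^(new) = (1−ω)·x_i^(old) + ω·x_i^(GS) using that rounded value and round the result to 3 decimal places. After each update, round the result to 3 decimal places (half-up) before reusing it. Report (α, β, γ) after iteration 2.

Iteration 1:
  α: GS value = (-4 - (-4)·-1.000 - (-3)·-1.000) / (10) = -1.100;  α ← (1−ω)·0.000 + ω·-1.100 = -1.430
  β: GS value = (-10 - (3)·-1.430 - (2)·-1.000) / (8) = -0.464;  β ← (1−ω)·-1.000 + ω·-0.464 = -0.303
  γ: GS value = (7 - (-1)·-1.430 - (3)·-0.303) / (7) = 0.926;  γ ← (1−ω)·-1.000 + ω·0.926 = 1.504
Iteration 2:
  α: GS value = (-4 - (-4)·-0.303 - (-3)·1.504) / (10) = -0.070;  α ← (1−ω)·-1.430 + ω·-0.070 = 0.338
  β: GS value = (-10 - (3)·0.338 - (2)·1.504) / (8) = -1.753;  β ← (1−ω)·-0.303 + ω·-1.753 = -2.188
  γ: GS value = (7 - (-1)·0.338 - (3)·-2.188) / (7) = 1.986;  γ ← (1−ω)·1.504 + ω·1.986 = 2.131

(0.338, -2.188, 2.131)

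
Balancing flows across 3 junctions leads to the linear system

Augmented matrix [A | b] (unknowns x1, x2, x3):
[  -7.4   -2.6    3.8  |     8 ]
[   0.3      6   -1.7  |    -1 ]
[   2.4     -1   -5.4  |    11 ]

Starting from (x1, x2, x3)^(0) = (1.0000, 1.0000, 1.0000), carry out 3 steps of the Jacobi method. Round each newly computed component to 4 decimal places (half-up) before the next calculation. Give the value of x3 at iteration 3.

Iteration 1:
  x1 = (8 - (-2.6)·1.0000 - (3.8)·1.0000) / (-7.4) = -0.9189
  x2 = (-1 - (0.3)·1.0000 - (-1.7)·1.0000) / (6) = 0.0667
  x3 = (11 - (2.4)·1.0000 - (-1)·1.0000) / (-5.4) = -1.7778
Iteration 2:
  x1 = (8 - (-2.6)·0.0667 - (3.8)·-1.7778) / (-7.4) = -2.0174
  x2 = (-1 - (0.3)·-0.9189 - (-1.7)·-1.7778) / (6) = -0.6244
  x3 = (11 - (2.4)·-0.9189 - (-1)·0.0667) / (-5.4) = -2.4578
Iteration 3:
  x1 = (8 - (-2.6)·-0.6244 - (3.8)·-2.4578) / (-7.4) = -2.1238
  x2 = (-1 - (0.3)·-2.0174 - (-1.7)·-2.4578) / (6) = -0.7622
  x3 = (11 - (2.4)·-2.0174 - (-1)·-0.6244) / (-5.4) = -2.8180

-2.8180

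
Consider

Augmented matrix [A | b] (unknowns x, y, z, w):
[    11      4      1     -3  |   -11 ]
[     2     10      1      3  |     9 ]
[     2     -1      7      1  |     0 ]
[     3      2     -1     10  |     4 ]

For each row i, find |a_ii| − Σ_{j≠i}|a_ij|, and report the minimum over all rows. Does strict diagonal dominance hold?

row 1: |11| − (4+1+3) = 3
row 2: |10| − (2+1+3) = 4
row 3: |7| − (2+1+1) = 3
row 4: |10| − (3+2+1) = 4
minimum over rows = 3 → strictly diagonally dominant (convergence guaranteed)

3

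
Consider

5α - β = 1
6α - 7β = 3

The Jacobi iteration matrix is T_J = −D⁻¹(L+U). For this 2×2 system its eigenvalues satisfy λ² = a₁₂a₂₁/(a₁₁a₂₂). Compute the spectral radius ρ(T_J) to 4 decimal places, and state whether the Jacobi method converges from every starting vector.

a₁₂a₂₁/(a₁₁a₂₂) = (-1)·(6) / ((5)·(-7)) = 0.171429
ρ = √|0.171429| = √0.171429 = 0.4140
ρ < 1, so Jacobi converges

0.4140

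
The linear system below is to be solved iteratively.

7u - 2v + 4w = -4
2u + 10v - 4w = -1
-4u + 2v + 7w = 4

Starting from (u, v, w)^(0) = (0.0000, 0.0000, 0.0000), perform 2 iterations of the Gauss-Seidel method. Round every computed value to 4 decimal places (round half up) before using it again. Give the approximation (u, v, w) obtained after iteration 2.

(-0.7049, 0.1373, 0.1294)

Iteration 1:
  u = (-4 - (-2)·0.0000 - (4)·0.0000) / (7) = -0.5714
  v = (-1 - (2)·-0.5714 - (-4)·0.0000) / (10) = 0.0143
  w = (4 - (-4)·-0.5714 - (2)·0.0143) / (7) = 0.2408
Iteration 2:
  u = (-4 - (-2)·0.0143 - (4)·0.2408) / (7) = -0.7049
  v = (-1 - (2)·-0.7049 - (-4)·0.2408) / (10) = 0.1373
  w = (4 - (-4)·-0.7049 - (2)·0.1373) / (7) = 0.1294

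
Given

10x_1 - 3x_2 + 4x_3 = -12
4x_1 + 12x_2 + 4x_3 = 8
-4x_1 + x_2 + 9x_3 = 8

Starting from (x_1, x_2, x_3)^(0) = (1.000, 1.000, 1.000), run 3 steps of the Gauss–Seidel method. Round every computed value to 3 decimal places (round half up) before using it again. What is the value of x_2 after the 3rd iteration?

Iteration 1:
  x_1 = (-12 - (-3)·1.000 - (4)·1.000) / (10) = -1.300
  x_2 = (8 - (4)·-1.300 - (4)·1.000) / (12) = 0.767
  x_3 = (8 - (-4)·-1.300 - (1)·0.767) / (9) = 0.226
Iteration 2:
  x_1 = (-12 - (-3)·0.767 - (4)·0.226) / (10) = -1.060
  x_2 = (8 - (4)·-1.060 - (4)·0.226) / (12) = 0.945
  x_3 = (8 - (-4)·-1.060 - (1)·0.945) / (9) = 0.313
Iteration 3:
  x_1 = (-12 - (-3)·0.945 - (4)·0.313) / (10) = -1.042
  x_2 = (8 - (4)·-1.042 - (4)·0.313) / (12) = 0.910
  x_3 = (8 - (-4)·-1.042 - (1)·0.910) / (9) = 0.325

0.910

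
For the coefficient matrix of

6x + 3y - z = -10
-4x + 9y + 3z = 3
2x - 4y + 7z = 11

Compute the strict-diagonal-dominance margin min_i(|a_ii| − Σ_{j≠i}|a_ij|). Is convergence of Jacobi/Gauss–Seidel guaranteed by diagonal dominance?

1

row 1: |6| − (3+1) = 2
row 2: |9| − (4+3) = 2
row 3: |7| − (2+4) = 1
minimum over rows = 1 → strictly diagonally dominant (convergence guaranteed)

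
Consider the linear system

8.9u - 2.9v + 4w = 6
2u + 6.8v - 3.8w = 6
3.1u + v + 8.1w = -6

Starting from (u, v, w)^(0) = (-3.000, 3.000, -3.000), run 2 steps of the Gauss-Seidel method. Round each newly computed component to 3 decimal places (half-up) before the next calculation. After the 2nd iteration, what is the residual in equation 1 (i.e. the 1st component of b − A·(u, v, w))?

1.370

Iteration 1:
  u = (6 - (-2.9)·3.000 - (4)·-3.000) / (8.9) = 3.000
  v = (6 - (2)·3.000 - (-3.8)·-3.000) / (6.8) = -1.676
  w = (-6 - (3.1)·3.000 - (1)·-1.676) / (8.1) = -1.682
Iteration 2:
  u = (6 - (-2.9)·-1.676 - (4)·-1.682) / (8.9) = 0.884
  v = (6 - (2)·0.884 - (-3.8)·-1.682) / (6.8) = -0.318
  w = (-6 - (3.1)·0.884 - (1)·-0.318) / (8.1) = -1.040
Residual b − A·x = (1.370, 2.442, 0.002)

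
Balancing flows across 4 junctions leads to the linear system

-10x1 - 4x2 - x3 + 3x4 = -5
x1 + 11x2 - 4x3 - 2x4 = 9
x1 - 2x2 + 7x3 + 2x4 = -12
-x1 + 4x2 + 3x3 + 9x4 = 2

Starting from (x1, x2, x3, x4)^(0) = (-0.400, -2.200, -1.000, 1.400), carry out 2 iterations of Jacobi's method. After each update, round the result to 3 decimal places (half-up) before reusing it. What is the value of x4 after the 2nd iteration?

Iteration 1:
  x1 = (-5 - (-4)·-2.200 - (-1)·-1.000 - (3)·1.400) / (-10) = 1.900
  x2 = (9 - (1)·-0.400 - (-4)·-1.000 - (-2)·1.400) / (11) = 0.745
  x3 = (-12 - (1)·-0.400 - (-2)·-2.200 - (2)·1.400) / (7) = -2.686
  x4 = (2 - (-1)·-0.400 - (4)·-2.200 - (3)·-1.000) / (9) = 1.489
Iteration 2:
  x1 = (-5 - (-4)·0.745 - (-1)·-2.686 - (3)·1.489) / (-10) = 0.917
  x2 = (9 - (1)·1.900 - (-4)·-2.686 - (-2)·1.489) / (11) = -0.061
  x3 = (-12 - (1)·1.900 - (-2)·0.745 - (2)·1.489) / (7) = -2.198
  x4 = (2 - (-1)·1.900 - (4)·0.745 - (3)·-2.686) / (9) = 0.998

0.998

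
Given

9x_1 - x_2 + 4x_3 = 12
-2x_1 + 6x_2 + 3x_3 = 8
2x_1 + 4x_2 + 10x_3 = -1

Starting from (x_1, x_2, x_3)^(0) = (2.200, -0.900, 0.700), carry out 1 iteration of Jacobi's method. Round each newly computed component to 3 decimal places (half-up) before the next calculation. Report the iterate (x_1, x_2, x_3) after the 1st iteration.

Iteration 1:
  x_1 = (12 - (-1)·-0.900 - (4)·0.700) / (9) = 0.922
  x_2 = (8 - (-2)·2.200 - (3)·0.700) / (6) = 1.717
  x_3 = (-1 - (2)·2.200 - (4)·-0.900) / (10) = -0.180

(0.922, 1.717, -0.180)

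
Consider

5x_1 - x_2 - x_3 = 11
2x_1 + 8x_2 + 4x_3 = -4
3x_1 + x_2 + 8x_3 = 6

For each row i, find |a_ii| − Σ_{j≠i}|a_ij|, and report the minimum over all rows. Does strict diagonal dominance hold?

2

row 1: |5| − (1+1) = 3
row 2: |8| − (2+4) = 2
row 3: |8| − (3+1) = 4
minimum over rows = 2 → strictly diagonally dominant (convergence guaranteed)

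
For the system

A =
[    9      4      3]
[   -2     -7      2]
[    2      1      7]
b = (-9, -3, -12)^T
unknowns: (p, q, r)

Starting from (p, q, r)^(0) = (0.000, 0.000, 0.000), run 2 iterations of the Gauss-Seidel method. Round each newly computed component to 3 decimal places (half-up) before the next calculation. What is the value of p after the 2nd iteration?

Iteration 1:
  p = (-9 - (4)·0.000 - (3)·0.000) / (9) = -1.000
  q = (-3 - (-2)·-1.000 - (2)·0.000) / (-7) = 0.714
  r = (-12 - (2)·-1.000 - (1)·0.714) / (7) = -1.531
Iteration 2:
  p = (-9 - (4)·0.714 - (3)·-1.531) / (9) = -0.807
  q = (-3 - (-2)·-0.807 - (2)·-1.531) / (-7) = 0.222
  r = (-12 - (2)·-0.807 - (1)·0.222) / (7) = -1.515

-0.807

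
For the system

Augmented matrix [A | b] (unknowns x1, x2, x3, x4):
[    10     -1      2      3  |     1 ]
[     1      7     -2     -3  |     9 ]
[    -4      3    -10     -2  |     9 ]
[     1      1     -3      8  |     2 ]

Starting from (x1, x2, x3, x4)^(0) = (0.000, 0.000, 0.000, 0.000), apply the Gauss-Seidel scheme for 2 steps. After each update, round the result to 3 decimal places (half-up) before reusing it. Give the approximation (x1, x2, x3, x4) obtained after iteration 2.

(0.378, 1.016, -0.720, -0.194)

Iteration 1:
  x1 = (1 - (-1)·0.000 - (2)·0.000 - (3)·0.000) / (10) = 0.100
  x2 = (9 - (1)·0.100 - (-2)·0.000 - (-3)·0.000) / (7) = 1.271
  x3 = (9 - (-4)·0.100 - (3)·1.271 - (-2)·0.000) / (-10) = -0.559
  x4 = (2 - (1)·0.100 - (1)·1.271 - (-3)·-0.559) / (8) = -0.131
Iteration 2:
  x1 = (1 - (-1)·1.271 - (2)·-0.559 - (3)·-0.131) / (10) = 0.378
  x2 = (9 - (1)·0.378 - (-2)·-0.559 - (-3)·-0.131) / (7) = 1.016
  x3 = (9 - (-4)·0.378 - (3)·1.016 - (-2)·-0.131) / (-10) = -0.720
  x4 = (2 - (1)·0.378 - (1)·1.016 - (-3)·-0.720) / (8) = -0.194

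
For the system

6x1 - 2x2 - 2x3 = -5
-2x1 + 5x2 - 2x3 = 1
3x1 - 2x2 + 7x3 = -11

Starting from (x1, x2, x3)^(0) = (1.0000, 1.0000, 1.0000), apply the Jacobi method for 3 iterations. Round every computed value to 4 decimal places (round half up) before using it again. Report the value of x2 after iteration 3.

Iteration 1:
  x1 = (-5 - (-2)·1.0000 - (-2)·1.0000) / (6) = -0.1667
  x2 = (1 - (-2)·1.0000 - (-2)·1.0000) / (5) = 1.0000
  x3 = (-11 - (3)·1.0000 - (-2)·1.0000) / (7) = -1.7143
Iteration 2:
  x1 = (-5 - (-2)·1.0000 - (-2)·-1.7143) / (6) = -1.0714
  x2 = (1 - (-2)·-0.1667 - (-2)·-1.7143) / (5) = -0.5524
  x3 = (-11 - (3)·-0.1667 - (-2)·1.0000) / (7) = -1.2143
Iteration 3:
  x1 = (-5 - (-2)·-0.5524 - (-2)·-1.2143) / (6) = -1.4222
  x2 = (1 - (-2)·-1.0714 - (-2)·-1.2143) / (5) = -0.7143
  x3 = (-11 - (3)·-1.0714 - (-2)·-0.5524) / (7) = -1.2701

-0.7143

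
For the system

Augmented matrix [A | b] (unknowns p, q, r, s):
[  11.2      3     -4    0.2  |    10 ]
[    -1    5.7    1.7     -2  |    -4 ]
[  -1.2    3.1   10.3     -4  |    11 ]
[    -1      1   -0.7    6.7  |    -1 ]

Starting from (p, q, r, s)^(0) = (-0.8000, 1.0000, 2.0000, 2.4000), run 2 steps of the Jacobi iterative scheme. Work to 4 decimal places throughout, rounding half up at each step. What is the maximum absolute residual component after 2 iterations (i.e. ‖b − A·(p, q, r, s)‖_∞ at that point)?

3.7731

Iteration 1:
  p = (10 - (3)·1.0000 - (-4)·2.0000 - (0.2)·2.4000) / (11.2) = 1.2964
  q = (-4 - (-1)·-0.8000 - (1.7)·2.0000 - (-2)·2.4000) / (5.7) = -0.5965
  r = (11 - (-1.2)·-0.8000 - (3.1)·1.0000 - (-4)·2.4000) / (10.3) = 1.6058
  s = (-1 - (-1)·-0.8000 - (1)·1.0000 - (-0.7)·2.0000) / (6.7) = -0.2090
Iteration 2:
  p = (10 - (3)·-0.5965 - (-4)·1.6058 - (0.2)·-0.2090) / (11.2) = 1.6299
  q = (-4 - (-1)·1.2964 - (1.7)·1.6058 - (-2)·-0.2090) / (5.7) = -1.0266
  r = (11 - (-1.2)·1.2964 - (3.1)·-0.5965 - (-4)·-0.2090) / (10.3) = 1.3174
  s = (-1 - (-1)·1.2964 - (1)·-0.5965 - (-0.7)·1.6058) / (6.7) = 0.3010
Residual b − A·x = (0.0343, 1.8439, 3.7731, 0.5620); ∞-norm = 3.7731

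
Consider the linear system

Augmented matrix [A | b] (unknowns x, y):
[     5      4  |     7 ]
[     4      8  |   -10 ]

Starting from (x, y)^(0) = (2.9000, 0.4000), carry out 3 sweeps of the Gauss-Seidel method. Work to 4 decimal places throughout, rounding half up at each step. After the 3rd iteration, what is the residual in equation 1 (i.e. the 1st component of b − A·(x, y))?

1.4016

Iteration 1:
  x = (7 - (4)·0.4000) / (5) = 1.0800
  y = (-10 - (4)·1.0800) / (8) = -1.7900
Iteration 2:
  x = (7 - (4)·-1.7900) / (5) = 2.8320
  y = (-10 - (4)·2.8320) / (8) = -2.6660
Iteration 3:
  x = (7 - (4)·-2.6660) / (5) = 3.5328
  y = (-10 - (4)·3.5328) / (8) = -3.0164
Residual b − A·x = (1.4016, 0.0000)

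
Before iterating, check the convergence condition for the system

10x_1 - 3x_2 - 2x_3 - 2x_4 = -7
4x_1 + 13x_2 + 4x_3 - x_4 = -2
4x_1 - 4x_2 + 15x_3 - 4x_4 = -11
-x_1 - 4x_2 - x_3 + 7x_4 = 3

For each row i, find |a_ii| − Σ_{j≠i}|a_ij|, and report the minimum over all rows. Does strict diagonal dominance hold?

row 1: |10| − (3+2+2) = 3
row 2: |13| − (4+4+1) = 4
row 3: |15| − (4+4+4) = 3
row 4: |7| − (1+4+1) = 1
minimum over rows = 1 → strictly diagonally dominant (convergence guaranteed)

1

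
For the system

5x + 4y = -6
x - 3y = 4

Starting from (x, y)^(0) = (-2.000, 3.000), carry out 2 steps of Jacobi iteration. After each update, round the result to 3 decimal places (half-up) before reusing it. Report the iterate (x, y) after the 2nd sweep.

(0.400, -2.533)

Iteration 1:
  x = (-6 - (4)·3.000) / (5) = -3.600
  y = (4 - (1)·-2.000) / (-3) = -2.000
Iteration 2:
  x = (-6 - (4)·-2.000) / (5) = 0.400
  y = (4 - (1)·-3.600) / (-3) = -2.533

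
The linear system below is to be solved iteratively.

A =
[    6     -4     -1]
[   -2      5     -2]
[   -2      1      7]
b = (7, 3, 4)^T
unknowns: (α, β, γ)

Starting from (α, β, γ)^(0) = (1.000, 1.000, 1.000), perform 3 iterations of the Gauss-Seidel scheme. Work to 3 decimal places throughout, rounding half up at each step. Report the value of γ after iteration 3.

1.032

Iteration 1:
  α = (7 - (-4)·1.000 - (-1)·1.000) / (6) = 2.000
  β = (3 - (-2)·2.000 - (-2)·1.000) / (5) = 1.800
  γ = (4 - (-2)·2.000 - (1)·1.800) / (7) = 0.886
Iteration 2:
  α = (7 - (-4)·1.800 - (-1)·0.886) / (6) = 2.514
  β = (3 - (-2)·2.514 - (-2)·0.886) / (5) = 1.960
  γ = (4 - (-2)·2.514 - (1)·1.960) / (7) = 1.010
Iteration 3:
  α = (7 - (-4)·1.960 - (-1)·1.010) / (6) = 2.642
  β = (3 - (-2)·2.642 - (-2)·1.010) / (5) = 2.061
  γ = (4 - (-2)·2.642 - (1)·2.061) / (7) = 1.032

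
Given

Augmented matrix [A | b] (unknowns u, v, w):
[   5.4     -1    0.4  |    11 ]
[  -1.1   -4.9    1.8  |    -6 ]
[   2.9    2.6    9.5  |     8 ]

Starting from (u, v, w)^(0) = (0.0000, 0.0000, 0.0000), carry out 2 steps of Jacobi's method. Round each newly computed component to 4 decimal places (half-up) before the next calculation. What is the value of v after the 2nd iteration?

Iteration 1:
  u = (11 - (-1)·0.0000 - (0.4)·0.0000) / (5.4) = 2.0370
  v = (-6 - (-1.1)·0.0000 - (1.8)·0.0000) / (-4.9) = 1.2245
  w = (8 - (2.9)·0.0000 - (2.6)·0.0000) / (9.5) = 0.8421
Iteration 2:
  u = (11 - (-1)·1.2245 - (0.4)·0.8421) / (5.4) = 2.2014
  v = (-6 - (-1.1)·2.0370 - (1.8)·0.8421) / (-4.9) = 1.0765
  w = (8 - (2.9)·2.0370 - (2.6)·1.2245) / (9.5) = -0.1148

1.0765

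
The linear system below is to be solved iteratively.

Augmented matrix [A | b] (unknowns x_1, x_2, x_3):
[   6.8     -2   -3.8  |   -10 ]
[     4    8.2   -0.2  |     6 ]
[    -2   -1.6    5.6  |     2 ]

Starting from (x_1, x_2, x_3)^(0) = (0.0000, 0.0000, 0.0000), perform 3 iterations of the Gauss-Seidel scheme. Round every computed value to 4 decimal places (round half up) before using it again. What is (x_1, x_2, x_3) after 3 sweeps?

(-0.9165, 1.1878, 0.3692)

Iteration 1:
  x_1 = (-10 - (-2)·0.0000 - (-3.8)·0.0000) / (6.8) = -1.4706
  x_2 = (6 - (4)·-1.4706 - (-0.2)·0.0000) / (8.2) = 1.4491
  x_3 = (2 - (-2)·-1.4706 - (-1.6)·1.4491) / (5.6) = 0.2460
Iteration 2:
  x_1 = (-10 - (-2)·1.4491 - (-3.8)·0.2460) / (6.8) = -0.9069
  x_2 = (6 - (4)·-0.9069 - (-0.2)·0.2460) / (8.2) = 1.1801
  x_3 = (2 - (-2)·-0.9069 - (-1.6)·1.1801) / (5.6) = 0.3704
Iteration 3:
  x_1 = (-10 - (-2)·1.1801 - (-3.8)·0.3704) / (6.8) = -0.9165
  x_2 = (6 - (4)·-0.9165 - (-0.2)·0.3704) / (8.2) = 1.1878
  x_3 = (2 - (-2)·-0.9165 - (-1.6)·1.1878) / (5.6) = 0.3692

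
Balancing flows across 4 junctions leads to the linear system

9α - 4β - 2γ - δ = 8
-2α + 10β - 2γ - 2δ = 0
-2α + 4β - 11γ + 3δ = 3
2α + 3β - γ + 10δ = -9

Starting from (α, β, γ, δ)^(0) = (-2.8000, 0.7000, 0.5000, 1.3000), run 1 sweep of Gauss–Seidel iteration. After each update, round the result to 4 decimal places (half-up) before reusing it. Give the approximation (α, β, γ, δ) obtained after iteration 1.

(1.4556, 0.6511, 0.0539, -1.3811)

Iteration 1:
  α = (8 - (-4)·0.7000 - (-2)·0.5000 - (-1)·1.3000) / (9) = 1.4556
  β = (0 - (-2)·1.4556 - (-2)·0.5000 - (-2)·1.3000) / (10) = 0.6511
  γ = (3 - (-2)·1.4556 - (4)·0.6511 - (3)·1.3000) / (-11) = 0.0539
  δ = (-9 - (2)·1.4556 - (3)·0.6511 - (-1)·0.0539) / (10) = -1.3811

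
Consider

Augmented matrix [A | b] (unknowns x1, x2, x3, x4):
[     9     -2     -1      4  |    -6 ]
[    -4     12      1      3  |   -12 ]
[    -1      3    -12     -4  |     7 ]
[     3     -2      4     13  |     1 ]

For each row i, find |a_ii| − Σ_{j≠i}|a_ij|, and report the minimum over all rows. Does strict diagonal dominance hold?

row 1: |9| − (2+1+4) = 2
row 2: |12| − (4+1+3) = 4
row 3: |-12| − (1+3+4) = 4
row 4: |13| − (3+2+4) = 4
minimum over rows = 2 → strictly diagonally dominant (convergence guaranteed)

2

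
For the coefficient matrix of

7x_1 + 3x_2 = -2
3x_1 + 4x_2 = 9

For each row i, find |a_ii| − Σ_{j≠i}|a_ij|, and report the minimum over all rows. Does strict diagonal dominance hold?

1

row 1: |7| − (3) = 4
row 2: |4| − (3) = 1
minimum over rows = 1 → strictly diagonally dominant (convergence guaranteed)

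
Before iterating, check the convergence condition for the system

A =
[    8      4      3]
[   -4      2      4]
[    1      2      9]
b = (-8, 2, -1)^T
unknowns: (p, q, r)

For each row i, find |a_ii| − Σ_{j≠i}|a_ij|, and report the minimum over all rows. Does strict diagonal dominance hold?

-6

row 1: |8| − (4+3) = 1
row 2: |2| − (4+4) = -6
row 3: |9| − (1+2) = 6
minimum over rows = -6 → not strictly diagonally dominant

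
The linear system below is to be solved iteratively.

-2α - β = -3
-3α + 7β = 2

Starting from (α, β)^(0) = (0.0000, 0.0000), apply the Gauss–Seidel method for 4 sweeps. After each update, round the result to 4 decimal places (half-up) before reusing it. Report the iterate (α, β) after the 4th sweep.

(1.1139, 0.7631)

Iteration 1:
  α = (-3 - (-1)·0.0000) / (-2) = 1.5000
  β = (2 - (-3)·1.5000) / (7) = 0.9286
Iteration 2:
  α = (-3 - (-1)·0.9286) / (-2) = 1.0357
  β = (2 - (-3)·1.0357) / (7) = 0.7296
Iteration 3:
  α = (-3 - (-1)·0.7296) / (-2) = 1.1352
  β = (2 - (-3)·1.1352) / (7) = 0.7722
Iteration 4:
  α = (-3 - (-1)·0.7722) / (-2) = 1.1139
  β = (2 - (-3)·1.1139) / (7) = 0.7631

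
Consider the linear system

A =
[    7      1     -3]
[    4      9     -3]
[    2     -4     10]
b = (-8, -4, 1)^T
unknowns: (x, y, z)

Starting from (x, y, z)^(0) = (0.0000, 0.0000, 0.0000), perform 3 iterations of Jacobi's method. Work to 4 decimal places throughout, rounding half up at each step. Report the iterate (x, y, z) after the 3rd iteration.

(-1.0921, 0.0665, 0.3460)

Iteration 1:
  x = (-8 - (1)·0.0000 - (-3)·0.0000) / (7) = -1.1429
  y = (-4 - (4)·0.0000 - (-3)·0.0000) / (9) = -0.4444
  z = (1 - (2)·0.0000 - (-4)·0.0000) / (10) = 0.1000
Iteration 2:
  x = (-8 - (1)·-0.4444 - (-3)·0.1000) / (7) = -1.0365
  y = (-4 - (4)·-1.1429 - (-3)·0.1000) / (9) = 0.0968
  z = (1 - (2)·-1.1429 - (-4)·-0.4444) / (10) = 0.1508
Iteration 3:
  x = (-8 - (1)·0.0968 - (-3)·0.1508) / (7) = -1.0921
  y = (-4 - (4)·-1.0365 - (-3)·0.1508) / (9) = 0.0665
  z = (1 - (2)·-1.0365 - (-4)·0.0968) / (10) = 0.3460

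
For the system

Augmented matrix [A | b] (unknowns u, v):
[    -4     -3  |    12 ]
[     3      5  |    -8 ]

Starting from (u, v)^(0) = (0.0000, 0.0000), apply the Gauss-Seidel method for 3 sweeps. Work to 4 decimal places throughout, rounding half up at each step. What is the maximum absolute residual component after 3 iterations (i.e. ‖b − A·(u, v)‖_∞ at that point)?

0.1215

Iteration 1:
  u = (12 - (-3)·0.0000) / (-4) = -3.0000
  v = (-8 - (3)·-3.0000) / (5) = 0.2000
Iteration 2:
  u = (12 - (-3)·0.2000) / (-4) = -3.1500
  v = (-8 - (3)·-3.1500) / (5) = 0.2900
Iteration 3:
  u = (12 - (-3)·0.2900) / (-4) = -3.2175
  v = (-8 - (3)·-3.2175) / (5) = 0.3305
Residual b − A·x = (0.1215, 0.0000); ∞-norm = 0.1215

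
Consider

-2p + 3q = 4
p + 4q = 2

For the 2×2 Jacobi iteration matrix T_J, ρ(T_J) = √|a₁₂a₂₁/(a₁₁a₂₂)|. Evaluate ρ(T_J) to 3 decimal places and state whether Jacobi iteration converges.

0.612

a₁₂a₂₁/(a₁₁a₂₂) = (3)·(1) / ((-2)·(4)) = -0.375000
ρ = √|-0.375000| = √0.375000 = 0.612
ρ < 1, so Jacobi converges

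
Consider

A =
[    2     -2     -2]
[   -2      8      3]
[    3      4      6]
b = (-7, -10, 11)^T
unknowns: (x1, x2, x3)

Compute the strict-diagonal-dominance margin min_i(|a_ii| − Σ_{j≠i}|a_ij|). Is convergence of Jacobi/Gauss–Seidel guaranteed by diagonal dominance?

-2

row 1: |2| − (2+2) = -2
row 2: |8| − (2+3) = 3
row 3: |6| − (3+4) = -1
minimum over rows = -2 → not strictly diagonally dominant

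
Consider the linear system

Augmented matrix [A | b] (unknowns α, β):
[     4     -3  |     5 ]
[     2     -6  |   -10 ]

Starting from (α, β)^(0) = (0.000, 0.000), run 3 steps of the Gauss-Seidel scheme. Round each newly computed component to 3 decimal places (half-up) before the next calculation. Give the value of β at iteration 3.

2.734

Iteration 1:
  α = (5 - (-3)·0.000) / (4) = 1.250
  β = (-10 - (2)·1.250) / (-6) = 2.083
Iteration 2:
  α = (5 - (-3)·2.083) / (4) = 2.812
  β = (-10 - (2)·2.812) / (-6) = 2.604
Iteration 3:
  α = (5 - (-3)·2.604) / (4) = 3.203
  β = (-10 - (2)·3.203) / (-6) = 2.734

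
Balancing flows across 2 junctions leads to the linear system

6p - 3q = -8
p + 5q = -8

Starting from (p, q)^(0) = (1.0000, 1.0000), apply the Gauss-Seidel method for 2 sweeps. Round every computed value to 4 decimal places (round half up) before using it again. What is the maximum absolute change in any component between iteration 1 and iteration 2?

1.2167

Iteration 1:
  p = (-8 - (-3)·1.0000) / (6) = -0.8333
  q = (-8 - (1)·-0.8333) / (5) = -1.4333
Iteration 2:
  p = (-8 - (-3)·-1.4333) / (6) = -2.0500
  q = (-8 - (1)·-2.0500) / (5) = -1.1900
Change: (-1.2167, 0.2433) → max |·| = 1.2167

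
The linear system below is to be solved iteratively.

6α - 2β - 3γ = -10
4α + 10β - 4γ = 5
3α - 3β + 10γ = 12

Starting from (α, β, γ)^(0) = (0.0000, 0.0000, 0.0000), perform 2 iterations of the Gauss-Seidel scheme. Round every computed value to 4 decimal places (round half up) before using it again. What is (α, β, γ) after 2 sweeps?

Iteration 1:
  α = (-10 - (-2)·0.0000 - (-3)·0.0000) / (6) = -1.6667
  β = (5 - (4)·-1.6667 - (-4)·0.0000) / (10) = 1.1667
  γ = (12 - (3)·-1.6667 - (-3)·1.1667) / (10) = 2.0500
Iteration 2:
  α = (-10 - (-2)·1.1667 - (-3)·2.0500) / (6) = -0.2528
  β = (5 - (4)·-0.2528 - (-4)·2.0500) / (10) = 1.4211
  γ = (12 - (3)·-0.2528 - (-3)·1.4211) / (10) = 1.7022

(-0.2528, 1.4211, 1.7022)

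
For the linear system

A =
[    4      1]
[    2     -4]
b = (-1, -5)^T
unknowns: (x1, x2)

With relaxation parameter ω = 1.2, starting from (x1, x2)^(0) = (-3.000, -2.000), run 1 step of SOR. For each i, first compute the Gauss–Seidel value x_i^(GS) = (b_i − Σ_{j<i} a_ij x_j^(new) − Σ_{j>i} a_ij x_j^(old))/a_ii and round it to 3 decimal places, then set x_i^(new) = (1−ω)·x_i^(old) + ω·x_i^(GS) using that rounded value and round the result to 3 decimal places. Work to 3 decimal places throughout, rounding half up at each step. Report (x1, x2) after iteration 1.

(0.900, 2.440)

Iteration 1:
  x1: GS value = (-1 - (1)·-2.000) / (4) = 0.250;  x1 ← (1−ω)·-3.000 + ω·0.250 = 0.900
  x2: GS value = (-5 - (2)·0.900) / (-4) = 1.700;  x2 ← (1−ω)·-2.000 + ω·1.700 = 2.440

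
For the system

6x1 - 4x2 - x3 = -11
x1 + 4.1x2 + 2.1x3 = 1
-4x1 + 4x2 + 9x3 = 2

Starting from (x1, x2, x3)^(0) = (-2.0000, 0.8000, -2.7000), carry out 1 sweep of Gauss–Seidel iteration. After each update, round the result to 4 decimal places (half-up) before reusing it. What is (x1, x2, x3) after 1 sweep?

Iteration 1:
  x1 = (-11 - (-4)·0.8000 - (-1)·-2.7000) / (6) = -1.7500
  x2 = (1 - (1)·-1.7500 - (2.1)·-2.7000) / (4.1) = 2.0537
  x3 = (2 - (-4)·-1.7500 - (4)·2.0537) / (9) = -1.4683

(-1.7500, 2.0537, -1.4683)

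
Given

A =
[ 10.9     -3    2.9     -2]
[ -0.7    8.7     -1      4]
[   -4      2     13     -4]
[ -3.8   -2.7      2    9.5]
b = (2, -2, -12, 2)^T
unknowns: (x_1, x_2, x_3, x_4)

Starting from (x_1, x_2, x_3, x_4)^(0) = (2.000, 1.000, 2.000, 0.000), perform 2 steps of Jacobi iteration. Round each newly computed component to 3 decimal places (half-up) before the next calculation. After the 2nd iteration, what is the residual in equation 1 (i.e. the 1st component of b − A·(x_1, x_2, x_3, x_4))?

-2.962

Iteration 1:
  x_1 = (2 - (-3)·1.000 - (2.9)·2.000 - (-2)·0.000) / (10.9) = -0.073
  x_2 = (-2 - (-0.7)·2.000 - (-1)·2.000 - (4)·0.000) / (8.7) = 0.161
  x_3 = (-12 - (-4)·2.000 - (2)·1.000 - (-4)·0.000) / (13) = -0.462
  x_4 = (2 - (-3.8)·2.000 - (-2.7)·1.000 - (2)·2.000) / (9.5) = 0.874
Iteration 2:
  x_1 = (2 - (-3)·0.161 - (2.9)·-0.462 - (-2)·0.874) / (10.9) = 0.511
  x_2 = (-2 - (-0.7)·-0.073 - (-1)·-0.462 - (4)·0.874) / (8.7) = -0.691
  x_3 = (-12 - (-4)·-0.073 - (2)·0.161 - (-4)·0.874) / (13) = -0.701
  x_4 = (2 - (-3.8)·-0.073 - (-2.7)·0.161 - (2)·-0.462) / (9.5) = 0.324
Residual b − A·x = (-2.962, 2.372, 1.835, 0.400)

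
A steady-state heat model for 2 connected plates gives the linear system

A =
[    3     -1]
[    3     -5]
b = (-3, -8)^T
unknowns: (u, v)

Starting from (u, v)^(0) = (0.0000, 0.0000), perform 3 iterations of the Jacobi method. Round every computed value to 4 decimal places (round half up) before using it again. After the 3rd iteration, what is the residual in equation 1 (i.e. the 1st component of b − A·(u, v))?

Iteration 1:
  u = (-3 - (-1)·0.0000) / (3) = -1.0000
  v = (-8 - (3)·0.0000) / (-5) = 1.6000
Iteration 2:
  u = (-3 - (-1)·1.6000) / (3) = -0.4667
  v = (-8 - (3)·-1.0000) / (-5) = 1.0000
Iteration 3:
  u = (-3 - (-1)·1.0000) / (3) = -0.6667
  v = (-8 - (3)·-0.4667) / (-5) = 1.3200
Residual b − A·x = (0.3201, 0.6001)

0.3201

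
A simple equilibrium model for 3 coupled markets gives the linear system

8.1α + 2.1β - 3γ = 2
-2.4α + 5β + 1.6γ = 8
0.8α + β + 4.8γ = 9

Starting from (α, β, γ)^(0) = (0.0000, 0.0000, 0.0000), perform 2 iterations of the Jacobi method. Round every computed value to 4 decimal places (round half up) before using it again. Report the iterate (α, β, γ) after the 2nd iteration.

Iteration 1:
  α = (2 - (2.1)·0.0000 - (-3)·0.0000) / (8.1) = 0.2469
  β = (8 - (-2.4)·0.0000 - (1.6)·0.0000) / (5) = 1.6000
  γ = (9 - (0.8)·0.0000 - (1)·0.0000) / (4.8) = 1.8750
Iteration 2:
  α = (2 - (2.1)·1.6000 - (-3)·1.8750) / (8.1) = 0.5265
  β = (8 - (-2.4)·0.2469 - (1.6)·1.8750) / (5) = 1.1185
  γ = (9 - (0.8)·0.2469 - (1)·1.6000) / (4.8) = 1.5005

(0.5265, 1.1185, 1.5005)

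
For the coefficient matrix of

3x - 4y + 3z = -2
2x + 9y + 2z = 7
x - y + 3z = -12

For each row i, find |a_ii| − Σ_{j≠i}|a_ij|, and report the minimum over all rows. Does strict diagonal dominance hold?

row 1: |3| − (4+3) = -4
row 2: |9| − (2+2) = 5
row 3: |3| − (1+1) = 1
minimum over rows = -4 → not strictly diagonally dominant

-4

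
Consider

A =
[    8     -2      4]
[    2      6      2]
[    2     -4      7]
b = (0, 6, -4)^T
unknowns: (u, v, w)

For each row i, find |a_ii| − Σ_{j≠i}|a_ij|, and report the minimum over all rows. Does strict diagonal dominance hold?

1

row 1: |8| − (2+4) = 2
row 2: |6| − (2+2) = 2
row 3: |7| − (2+4) = 1
minimum over rows = 1 → strictly diagonally dominant (convergence guaranteed)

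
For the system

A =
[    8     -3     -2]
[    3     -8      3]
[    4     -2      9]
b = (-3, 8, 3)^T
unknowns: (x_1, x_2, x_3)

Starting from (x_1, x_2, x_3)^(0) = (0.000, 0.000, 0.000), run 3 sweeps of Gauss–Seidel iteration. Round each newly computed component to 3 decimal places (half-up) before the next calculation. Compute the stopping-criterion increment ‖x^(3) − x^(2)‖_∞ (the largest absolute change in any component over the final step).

0.066

Iteration 1:
  x_1 = (-3 - (-3)·0.000 - (-2)·0.000) / (8) = -0.375
  x_2 = (8 - (3)·-0.375 - (3)·0.000) / (-8) = -1.141
  x_3 = (3 - (4)·-0.375 - (-2)·-1.141) / (9) = 0.246
Iteration 2:
  x_1 = (-3 - (-3)·-1.141 - (-2)·0.246) / (8) = -0.741
  x_2 = (8 - (3)·-0.741 - (3)·0.246) / (-8) = -1.186
  x_3 = (3 - (4)·-0.741 - (-2)·-1.186) / (9) = 0.399
Iteration 3:
  x_1 = (-3 - (-3)·-1.186 - (-2)·0.399) / (8) = -0.720
  x_2 = (8 - (3)·-0.720 - (3)·0.399) / (-8) = -1.120
  x_3 = (3 - (4)·-0.720 - (-2)·-1.120) / (9) = 0.404
Change: (0.021, 0.066, 0.005) → max |·| = 0.066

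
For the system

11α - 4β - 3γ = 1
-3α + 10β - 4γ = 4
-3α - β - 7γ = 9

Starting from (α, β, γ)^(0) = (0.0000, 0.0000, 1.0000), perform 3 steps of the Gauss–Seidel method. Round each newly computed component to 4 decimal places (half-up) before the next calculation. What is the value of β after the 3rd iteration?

-0.2000

Iteration 1:
  α = (1 - (-4)·0.0000 - (-3)·1.0000) / (11) = 0.3636
  β = (4 - (-3)·0.3636 - (-4)·1.0000) / (10) = 0.9091
  γ = (9 - (-3)·0.3636 - (-1)·0.9091) / (-7) = -1.5714
Iteration 2:
  α = (1 - (-4)·0.9091 - (-3)·-1.5714) / (11) = -0.0071
  β = (4 - (-3)·-0.0071 - (-4)·-1.5714) / (10) = -0.2307
  γ = (9 - (-3)·-0.0071 - (-1)·-0.2307) / (-7) = -1.2497
Iteration 3:
  α = (1 - (-4)·-0.2307 - (-3)·-1.2497) / (11) = -0.3338
  β = (4 - (-3)·-0.3338 - (-4)·-1.2497) / (10) = -0.2000
  γ = (9 - (-3)·-0.3338 - (-1)·-0.2000) / (-7) = -1.1141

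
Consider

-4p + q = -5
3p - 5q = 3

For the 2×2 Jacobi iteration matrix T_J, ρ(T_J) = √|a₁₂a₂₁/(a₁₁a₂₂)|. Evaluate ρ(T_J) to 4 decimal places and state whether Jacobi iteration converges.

0.3873

a₁₂a₂₁/(a₁₁a₂₂) = (1)·(3) / ((-4)·(-5)) = 0.150000
ρ = √|0.150000| = √0.150000 = 0.3873
ρ < 1, so Jacobi converges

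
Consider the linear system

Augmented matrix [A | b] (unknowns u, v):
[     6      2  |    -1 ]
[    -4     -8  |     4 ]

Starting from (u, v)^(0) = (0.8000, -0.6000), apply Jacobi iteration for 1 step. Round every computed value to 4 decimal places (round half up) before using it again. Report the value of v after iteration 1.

Iteration 1:
  u = (-1 - (2)·-0.6000) / (6) = 0.0333
  v = (4 - (-4)·0.8000) / (-8) = -0.9000

-0.9000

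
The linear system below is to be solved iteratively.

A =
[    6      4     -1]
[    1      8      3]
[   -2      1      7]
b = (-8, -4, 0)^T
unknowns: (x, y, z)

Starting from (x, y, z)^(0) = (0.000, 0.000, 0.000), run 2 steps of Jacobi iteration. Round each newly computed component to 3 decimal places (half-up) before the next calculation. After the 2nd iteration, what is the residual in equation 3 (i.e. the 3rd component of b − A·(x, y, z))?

0.496

Iteration 1:
  x = (-8 - (4)·0.000 - (-1)·0.000) / (6) = -1.333
  y = (-4 - (1)·0.000 - (3)·0.000) / (8) = -0.500
  z = (0 - (-2)·0.000 - (1)·0.000) / (7) = 0.000
Iteration 2:
  x = (-8 - (4)·-0.500 - (-1)·0.000) / (6) = -1.000
  y = (-4 - (1)·-1.333 - (3)·0.000) / (8) = -0.333
  z = (0 - (-2)·-1.333 - (1)·-0.500) / (7) = -0.309
Residual b − A·x = (-0.977, 0.591, 0.496)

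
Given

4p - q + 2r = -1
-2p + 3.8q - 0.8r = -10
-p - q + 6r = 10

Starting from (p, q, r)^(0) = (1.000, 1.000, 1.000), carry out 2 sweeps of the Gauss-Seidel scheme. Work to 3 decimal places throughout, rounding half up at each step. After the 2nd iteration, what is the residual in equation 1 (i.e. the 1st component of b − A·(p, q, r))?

0.002

Iteration 1:
  p = (-1 - (-1)·1.000 - (2)·1.000) / (4) = -0.500
  q = (-10 - (-2)·-0.500 - (-0.8)·1.000) / (3.8) = -2.684
  r = (10 - (-1)·-0.500 - (-1)·-2.684) / (6) = 1.136
Iteration 2:
  p = (-1 - (-1)·-2.684 - (2)·1.136) / (4) = -1.489
  q = (-10 - (-2)·-1.489 - (-0.8)·1.136) / (3.8) = -3.176
  r = (10 - (-1)·-1.489 - (-1)·-3.176) / (6) = 0.889
Residual b − A·x = (0.002, -0.198, 0.001)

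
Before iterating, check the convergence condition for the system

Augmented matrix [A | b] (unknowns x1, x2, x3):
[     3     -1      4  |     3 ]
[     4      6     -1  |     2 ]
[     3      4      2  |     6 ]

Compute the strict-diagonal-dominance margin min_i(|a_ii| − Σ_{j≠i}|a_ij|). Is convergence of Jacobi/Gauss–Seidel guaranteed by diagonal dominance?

row 1: |3| − (1+4) = -2
row 2: |6| − (4+1) = 1
row 3: |2| − (3+4) = -5
minimum over rows = -5 → not strictly diagonally dominant

-5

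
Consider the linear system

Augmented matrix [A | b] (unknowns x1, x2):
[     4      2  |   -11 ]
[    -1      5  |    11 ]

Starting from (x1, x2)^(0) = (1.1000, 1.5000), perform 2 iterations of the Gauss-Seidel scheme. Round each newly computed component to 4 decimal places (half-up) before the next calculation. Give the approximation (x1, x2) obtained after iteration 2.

(-3.5000, 1.5000)

Iteration 1:
  x1 = (-11 - (2)·1.5000) / (4) = -3.5000
  x2 = (11 - (-1)·-3.5000) / (5) = 1.5000
Iteration 2:
  x1 = (-11 - (2)·1.5000) / (4) = -3.5000
  x2 = (11 - (-1)·-3.5000) / (5) = 1.5000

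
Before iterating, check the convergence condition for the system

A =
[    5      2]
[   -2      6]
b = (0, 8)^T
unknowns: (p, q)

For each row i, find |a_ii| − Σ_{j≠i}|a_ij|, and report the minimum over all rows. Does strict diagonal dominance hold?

3

row 1: |5| − (2) = 3
row 2: |6| − (2) = 4
minimum over rows = 3 → strictly diagonally dominant (convergence guaranteed)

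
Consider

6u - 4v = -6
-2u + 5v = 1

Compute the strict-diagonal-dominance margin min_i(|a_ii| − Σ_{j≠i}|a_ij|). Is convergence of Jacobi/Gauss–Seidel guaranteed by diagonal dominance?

row 1: |6| − (4) = 2
row 2: |5| − (2) = 3
minimum over rows = 2 → strictly diagonally dominant (convergence guaranteed)

2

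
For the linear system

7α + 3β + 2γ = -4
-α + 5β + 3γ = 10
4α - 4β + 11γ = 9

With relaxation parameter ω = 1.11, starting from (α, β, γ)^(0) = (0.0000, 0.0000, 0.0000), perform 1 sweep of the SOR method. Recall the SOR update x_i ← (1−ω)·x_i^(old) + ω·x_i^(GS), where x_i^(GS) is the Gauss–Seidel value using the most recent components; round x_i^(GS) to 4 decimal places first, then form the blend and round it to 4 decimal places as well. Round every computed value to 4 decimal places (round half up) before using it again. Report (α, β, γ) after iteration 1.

(-0.6343, 2.0791, 2.0034)

Iteration 1:
  α: GS value = (-4 - (3)·0.0000 - (2)·0.0000) / (7) = -0.5714;  α ← (1−ω)·0.0000 + ω·-0.5714 = -0.6343
  β: GS value = (10 - (-1)·-0.6343 - (3)·0.0000) / (5) = 1.8731;  β ← (1−ω)·0.0000 + ω·1.8731 = 2.0791
  γ: GS value = (9 - (4)·-0.6343 - (-4)·2.0791) / (11) = 1.8049;  γ ← (1−ω)·0.0000 + ω·1.8049 = 2.0034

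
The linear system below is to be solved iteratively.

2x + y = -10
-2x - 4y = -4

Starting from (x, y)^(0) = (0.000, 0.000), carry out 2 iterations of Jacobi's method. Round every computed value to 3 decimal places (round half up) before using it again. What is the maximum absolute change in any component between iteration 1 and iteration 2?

2.500

Iteration 1:
  x = (-10 - (1)·0.000) / (2) = -5.000
  y = (-4 - (-2)·0.000) / (-4) = 1.000
Iteration 2:
  x = (-10 - (1)·1.000) / (2) = -5.500
  y = (-4 - (-2)·-5.000) / (-4) = 3.500
Change: (-0.500, 2.500) → max |·| = 2.500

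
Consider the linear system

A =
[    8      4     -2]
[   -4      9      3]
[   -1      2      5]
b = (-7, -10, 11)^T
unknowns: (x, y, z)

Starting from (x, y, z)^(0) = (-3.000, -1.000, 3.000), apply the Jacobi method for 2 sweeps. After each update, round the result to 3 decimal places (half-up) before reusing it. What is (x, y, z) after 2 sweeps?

Iteration 1:
  x = (-7 - (4)·-1.000 - (-2)·3.000) / (8) = 0.375
  y = (-10 - (-4)·-3.000 - (3)·3.000) / (9) = -3.444
  z = (11 - (-1)·-3.000 - (2)·-1.000) / (5) = 2.000
Iteration 2:
  x = (-7 - (4)·-3.444 - (-2)·2.000) / (8) = 1.347
  y = (-10 - (-4)·0.375 - (3)·2.000) / (9) = -1.611
  z = (11 - (-1)·0.375 - (2)·-3.444) / (5) = 3.653

(1.347, -1.611, 3.653)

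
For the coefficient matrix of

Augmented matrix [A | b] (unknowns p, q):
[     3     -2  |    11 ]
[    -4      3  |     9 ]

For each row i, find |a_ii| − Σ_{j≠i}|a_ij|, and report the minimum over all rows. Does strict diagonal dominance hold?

row 1: |3| − (2) = 1
row 2: |3| − (4) = -1
minimum over rows = -1 → not strictly diagonally dominant

-1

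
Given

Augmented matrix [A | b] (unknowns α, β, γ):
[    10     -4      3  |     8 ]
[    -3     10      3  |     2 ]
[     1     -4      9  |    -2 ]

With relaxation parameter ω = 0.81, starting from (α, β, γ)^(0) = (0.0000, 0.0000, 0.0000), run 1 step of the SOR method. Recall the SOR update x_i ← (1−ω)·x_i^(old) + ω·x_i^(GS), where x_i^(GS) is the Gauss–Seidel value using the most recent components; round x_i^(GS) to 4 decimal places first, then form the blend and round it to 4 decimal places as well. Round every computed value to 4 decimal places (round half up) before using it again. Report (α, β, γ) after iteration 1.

Iteration 1:
  α: GS value = (8 - (-4)·0.0000 - (3)·0.0000) / (10) = 0.8000;  α ← (1−ω)·0.0000 + ω·0.8000 = 0.6480
  β: GS value = (2 - (-3)·0.6480 - (3)·0.0000) / (10) = 0.3944;  β ← (1−ω)·0.0000 + ω·0.3944 = 0.3195
  γ: GS value = (-2 - (1)·0.6480 - (-4)·0.3195) / (9) = -0.1522;  γ ← (1−ω)·0.0000 + ω·-0.1522 = -0.1233

(0.6480, 0.3195, -0.1233)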